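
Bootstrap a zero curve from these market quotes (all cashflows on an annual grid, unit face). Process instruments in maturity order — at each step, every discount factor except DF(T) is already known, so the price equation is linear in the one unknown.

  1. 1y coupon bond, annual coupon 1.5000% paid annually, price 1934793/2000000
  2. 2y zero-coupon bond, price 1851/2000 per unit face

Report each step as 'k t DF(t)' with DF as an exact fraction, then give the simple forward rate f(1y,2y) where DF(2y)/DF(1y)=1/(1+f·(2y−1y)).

step 1 [1y] bond c/1=3/200: DF=(1934793/2000000 − 3/200·(0))/(1+3/200) = 9531/10000 ≈ 0.953100
step 2 [2y] zero: DF = P = 1851/2000 ≈ 0.925500

1 1 9531/10000
2 2 1851/2000
f(1y,2y) = ((9531/10000)/(1851/2000) − 1)/(1) = 92/3085 ≈ 2.9822%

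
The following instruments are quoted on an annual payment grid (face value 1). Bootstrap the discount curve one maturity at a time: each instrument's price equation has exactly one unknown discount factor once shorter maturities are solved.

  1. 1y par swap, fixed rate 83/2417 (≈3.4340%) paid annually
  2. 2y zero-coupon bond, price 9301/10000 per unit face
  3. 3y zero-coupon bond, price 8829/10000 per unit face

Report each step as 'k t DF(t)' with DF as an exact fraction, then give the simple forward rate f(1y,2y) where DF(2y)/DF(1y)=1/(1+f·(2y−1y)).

1 1 2417/2500
2 2 9301/10000
3 3 8829/10000
f(1y,2y) = ((2417/2500)/(9301/10000) − 1)/(1) = 367/9301 ≈ 3.9458%

step 1 [1y] swap r/1=83/2417: DF=(1 − 83/2417·(0))/(1+83/2417) = 2417/2500 ≈ 0.966800
step 2 [2y] zero: DF = P = 9301/10000 ≈ 0.930100
step 3 [3y] zero: DF = P = 8829/10000 ≈ 0.882900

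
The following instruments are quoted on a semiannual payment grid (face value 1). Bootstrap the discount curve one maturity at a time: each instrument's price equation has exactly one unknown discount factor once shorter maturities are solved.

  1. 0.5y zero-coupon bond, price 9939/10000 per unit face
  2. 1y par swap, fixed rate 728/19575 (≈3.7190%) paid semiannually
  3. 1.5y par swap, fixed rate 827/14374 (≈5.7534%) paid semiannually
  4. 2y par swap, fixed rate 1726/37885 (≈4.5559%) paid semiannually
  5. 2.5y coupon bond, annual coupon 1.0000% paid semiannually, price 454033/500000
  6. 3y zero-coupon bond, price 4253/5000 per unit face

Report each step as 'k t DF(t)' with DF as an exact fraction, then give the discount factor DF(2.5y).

step 1 [0.5y] zero: DF = P = 9939/10000 ≈ 0.993900
step 2 [1y] swap r/2=364/19575: DF=(1 − 364/19575·(0.993900))/(1+364/19575) = 2409/2500 ≈ 0.963600
step 3 [1.5y] swap r/2=827/28748: DF=(1 − 827/28748·(0.993900+0.963600))/(1+827/28748) = 9173/10000 ≈ 0.917300
step 4 [2y] swap r/2=863/37885: DF=(1 − 863/37885·(0.993900+0.963600+0.917300))/(1+863/37885) = 9137/10000 ≈ 0.913700
step 5 [2.5y] bond c/2=1/200: DF=(454033/500000 − 1/200·(0.993900+0.963600+0.917300+0.913700))/(1+1/200) = 8847/10000 ≈ 0.884700
step 6 [3y] zero: DF = P = 4253/5000 ≈ 0.850600

1 1/2 9939/10000
2 1 2409/2500
3 3/2 9173/10000
4 2 9137/10000
5 5/2 8847/10000
6 3 4253/5000
DF(2.5y) = 8847/10000 ≈ 0.884700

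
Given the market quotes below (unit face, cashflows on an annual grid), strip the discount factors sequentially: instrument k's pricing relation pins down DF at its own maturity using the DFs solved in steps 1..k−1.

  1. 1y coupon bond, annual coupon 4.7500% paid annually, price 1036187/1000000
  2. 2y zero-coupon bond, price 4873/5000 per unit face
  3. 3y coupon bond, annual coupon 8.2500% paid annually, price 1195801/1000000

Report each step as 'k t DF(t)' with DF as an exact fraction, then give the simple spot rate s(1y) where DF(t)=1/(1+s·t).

step 1 [1y] bond c/1=19/400: DF=(1036187/1000000 − 19/400·(0))/(1+19/400) = 2473/2500 ≈ 0.989200
step 2 [2y] zero: DF = P = 4873/5000 ≈ 0.974600
step 3 [3y] bond c/1=33/400: DF=(1195801/1000000 − 33/400·(0.989200+0.974600))/(1+33/400) = 191/200 ≈ 0.955000

1 1 2473/2500
2 2 4873/5000
3 3 191/200
s(1y) = (1/(2473/2500) − 1)/(1) = 27/2473 ≈ 1.0918%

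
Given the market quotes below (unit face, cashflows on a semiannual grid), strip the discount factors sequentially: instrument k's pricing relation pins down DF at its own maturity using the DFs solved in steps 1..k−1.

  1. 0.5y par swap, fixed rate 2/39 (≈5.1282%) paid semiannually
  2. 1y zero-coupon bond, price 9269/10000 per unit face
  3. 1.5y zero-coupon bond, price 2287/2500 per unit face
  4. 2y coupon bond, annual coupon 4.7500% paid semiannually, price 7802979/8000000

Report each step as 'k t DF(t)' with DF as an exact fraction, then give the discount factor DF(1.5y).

step 1 [0.5y] swap r/2=1/39: DF=(1 − 1/39·(0))/(1+1/39) = 39/40 ≈ 0.975000
step 2 [1y] zero: DF = P = 9269/10000 ≈ 0.926900
step 3 [1.5y] zero: DF = P = 2287/2500 ≈ 0.914800
step 4 [2y] bond c/2=19/800: DF=(7802979/8000000 − 19/800·(0.975000+0.926900+0.914800))/(1+19/800) = 4437/5000 ≈ 0.887400

1 1/2 39/40
2 1 9269/10000
3 3/2 2287/2500
4 2 4437/5000
DF(1.5y) = 2287/2500 ≈ 0.914800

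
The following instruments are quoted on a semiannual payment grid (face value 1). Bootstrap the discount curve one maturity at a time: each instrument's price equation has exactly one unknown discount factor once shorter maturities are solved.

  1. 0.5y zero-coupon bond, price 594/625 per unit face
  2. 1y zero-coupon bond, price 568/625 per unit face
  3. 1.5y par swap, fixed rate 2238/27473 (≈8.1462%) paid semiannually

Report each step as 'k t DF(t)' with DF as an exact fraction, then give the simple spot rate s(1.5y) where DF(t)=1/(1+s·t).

1 1/2 594/625
2 1 568/625
3 3/2 8881/10000
s(1.5y) = (1/(8881/10000) − 1)/(3/2) = 746/8881 ≈ 8.4000%

step 1 [0.5y] zero: DF = P = 594/625 ≈ 0.950400
step 2 [1y] zero: DF = P = 568/625 ≈ 0.908800
step 3 [1.5y] swap r/2=1119/27473: DF=(1 − 1119/27473·(0.950400+0.908800))/(1+1119/27473) = 8881/10000 ≈ 0.888100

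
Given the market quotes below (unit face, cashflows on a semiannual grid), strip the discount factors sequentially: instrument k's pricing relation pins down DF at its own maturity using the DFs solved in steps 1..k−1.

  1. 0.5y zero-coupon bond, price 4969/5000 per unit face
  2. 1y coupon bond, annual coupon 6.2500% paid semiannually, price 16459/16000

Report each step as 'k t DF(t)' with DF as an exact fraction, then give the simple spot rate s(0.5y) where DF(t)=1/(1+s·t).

1 1/2 4969/5000
2 1 4837/5000
s(0.5y) = (1/(4969/5000) − 1)/(1/2) = 62/4969 ≈ 1.2477%

step 1 [0.5y] zero: DF = P = 4969/5000 ≈ 0.993800
step 2 [1y] bond c/2=1/32: DF=(16459/16000 − 1/32·(0.993800))/(1+1/32) = 4837/5000 ≈ 0.967400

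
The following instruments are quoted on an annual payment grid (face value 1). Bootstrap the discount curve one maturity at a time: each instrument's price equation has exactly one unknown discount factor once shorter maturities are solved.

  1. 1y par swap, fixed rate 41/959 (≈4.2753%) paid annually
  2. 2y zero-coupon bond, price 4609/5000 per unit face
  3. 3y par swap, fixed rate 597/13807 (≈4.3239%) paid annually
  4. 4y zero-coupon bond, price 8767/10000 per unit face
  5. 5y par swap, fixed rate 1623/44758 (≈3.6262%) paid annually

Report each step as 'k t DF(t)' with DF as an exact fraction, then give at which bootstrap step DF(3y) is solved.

step 1 [1y] swap r/1=41/959: DF=(1 − 41/959·(0))/(1+41/959) = 959/1000 ≈ 0.959000
step 2 [2y] zero: DF = P = 4609/5000 ≈ 0.921800
step 3 [3y] swap r/1=597/13807: DF=(1 − 597/13807·(0.959000+0.921800))/(1+597/13807) = 4403/5000 ≈ 0.880600
step 4 [4y] zero: DF = P = 8767/10000 ≈ 0.876700
step 5 [5y] swap r/1=1623/44758: DF=(1 − 1623/44758·(0.959000+0.921800+0.880600+0.876700))/(1+1623/44758) = 8377/10000 ≈ 0.837700

1 1 959/1000
2 2 4609/5000
3 3 4403/5000
4 4 8767/10000
5 5 8377/10000
DF(3y) is solved at step 3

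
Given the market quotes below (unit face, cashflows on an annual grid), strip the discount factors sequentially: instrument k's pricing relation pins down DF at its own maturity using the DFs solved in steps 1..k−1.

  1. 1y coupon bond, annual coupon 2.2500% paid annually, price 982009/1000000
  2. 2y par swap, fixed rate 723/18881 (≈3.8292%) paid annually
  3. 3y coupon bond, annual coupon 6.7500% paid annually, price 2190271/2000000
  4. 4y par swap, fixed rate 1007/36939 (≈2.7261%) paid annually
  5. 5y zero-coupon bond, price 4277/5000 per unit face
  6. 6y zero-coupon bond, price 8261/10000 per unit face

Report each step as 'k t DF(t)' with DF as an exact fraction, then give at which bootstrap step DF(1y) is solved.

step 1 [1y] bond c/1=9/400: DF=(982009/1000000 − 9/400·(0))/(1+9/400) = 2401/2500 ≈ 0.960400
step 2 [2y] swap r/1=723/18881: DF=(1 − 723/18881·(0.960400))/(1+723/18881) = 9277/10000 ≈ 0.927700
step 3 [3y] bond c/1=27/400: DF=(2190271/2000000 − 27/400·(0.960400+0.927700))/(1+27/400) = 1813/2000 ≈ 0.906500
step 4 [4y] swap r/1=1007/36939: DF=(1 − 1007/36939·(0.960400+0.927700+0.906500))/(1+1007/36939) = 8993/10000 ≈ 0.899300
step 5 [5y] zero: DF = P = 4277/5000 ≈ 0.855400
step 6 [6y] zero: DF = P = 8261/10000 ≈ 0.826100

1 1 2401/2500
2 2 9277/10000
3 3 1813/2000
4 4 8993/10000
5 5 4277/5000
6 6 8261/10000
DF(1y) is solved at step 1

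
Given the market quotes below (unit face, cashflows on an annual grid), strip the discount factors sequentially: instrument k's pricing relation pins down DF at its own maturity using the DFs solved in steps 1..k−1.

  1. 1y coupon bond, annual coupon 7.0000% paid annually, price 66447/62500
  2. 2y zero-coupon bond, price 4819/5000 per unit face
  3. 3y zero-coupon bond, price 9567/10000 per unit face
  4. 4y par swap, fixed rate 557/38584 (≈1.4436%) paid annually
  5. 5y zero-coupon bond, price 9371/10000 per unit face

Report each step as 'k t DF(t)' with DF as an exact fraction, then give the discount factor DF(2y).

step 1 [1y] bond c/1=7/100: DF=(66447/62500 − 7/100·(0))/(1+7/100) = 621/625 ≈ 0.993600
step 2 [2y] zero: DF = P = 4819/5000 ≈ 0.963800
step 3 [3y] zero: DF = P = 9567/10000 ≈ 0.956700
step 4 [4y] swap r/1=557/38584: DF=(1 − 557/38584·(0.993600+0.963800+0.956700))/(1+557/38584) = 9443/10000 ≈ 0.944300
step 5 [5y] zero: DF = P = 9371/10000 ≈ 0.937100

1 1 621/625
2 2 4819/5000
3 3 9567/10000
4 4 9443/10000
5 5 9371/10000
DF(2y) = 4819/5000 ≈ 0.963800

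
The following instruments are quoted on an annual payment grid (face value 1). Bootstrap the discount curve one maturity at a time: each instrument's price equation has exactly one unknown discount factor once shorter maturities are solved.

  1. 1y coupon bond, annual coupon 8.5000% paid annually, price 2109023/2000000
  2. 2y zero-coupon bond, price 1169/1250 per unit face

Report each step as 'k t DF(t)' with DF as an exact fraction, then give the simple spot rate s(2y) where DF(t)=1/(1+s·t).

1 1 9719/10000
2 2 1169/1250
s(2y) = (1/(1169/1250) − 1)/(2) = 81/2338 ≈ 3.4645%

step 1 [1y] bond c/1=17/200: DF=(2109023/2000000 − 17/200·(0))/(1+17/200) = 9719/10000 ≈ 0.971900
step 2 [2y] zero: DF = P = 1169/1250 ≈ 0.935200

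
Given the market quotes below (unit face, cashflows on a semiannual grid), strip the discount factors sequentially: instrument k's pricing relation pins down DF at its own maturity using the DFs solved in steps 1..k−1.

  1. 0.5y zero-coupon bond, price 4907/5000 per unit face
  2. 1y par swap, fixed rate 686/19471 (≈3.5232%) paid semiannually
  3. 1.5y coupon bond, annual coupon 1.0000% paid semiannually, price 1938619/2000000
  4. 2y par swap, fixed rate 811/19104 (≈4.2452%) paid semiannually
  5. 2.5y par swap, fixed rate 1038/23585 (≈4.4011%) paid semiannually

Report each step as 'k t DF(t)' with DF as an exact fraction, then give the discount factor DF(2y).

1 1/2 4907/5000
2 1 9657/10000
3 3/2 2387/2500
4 2 9189/10000
5 5/2 4481/5000
DF(2y) = 9189/10000 ≈ 0.918900

step 1 [0.5y] zero: DF = P = 4907/5000 ≈ 0.981400
step 2 [1y] swap r/2=343/19471: DF=(1 − 343/19471·(0.981400))/(1+343/19471) = 9657/10000 ≈ 0.965700
step 3 [1.5y] bond c/2=1/200: DF=(1938619/2000000 − 1/200·(0.981400+0.965700))/(1+1/200) = 2387/2500 ≈ 0.954800
step 4 [2y] swap r/2=811/38208: DF=(1 − 811/38208·(0.981400+0.965700+0.954800))/(1+811/38208) = 9189/10000 ≈ 0.918900
step 5 [2.5y] swap r/2=519/23585: DF=(1 − 519/23585·(0.981400+0.965700+0.954800+0.918900))/(1+519/23585) = 4481/5000 ≈ 0.896200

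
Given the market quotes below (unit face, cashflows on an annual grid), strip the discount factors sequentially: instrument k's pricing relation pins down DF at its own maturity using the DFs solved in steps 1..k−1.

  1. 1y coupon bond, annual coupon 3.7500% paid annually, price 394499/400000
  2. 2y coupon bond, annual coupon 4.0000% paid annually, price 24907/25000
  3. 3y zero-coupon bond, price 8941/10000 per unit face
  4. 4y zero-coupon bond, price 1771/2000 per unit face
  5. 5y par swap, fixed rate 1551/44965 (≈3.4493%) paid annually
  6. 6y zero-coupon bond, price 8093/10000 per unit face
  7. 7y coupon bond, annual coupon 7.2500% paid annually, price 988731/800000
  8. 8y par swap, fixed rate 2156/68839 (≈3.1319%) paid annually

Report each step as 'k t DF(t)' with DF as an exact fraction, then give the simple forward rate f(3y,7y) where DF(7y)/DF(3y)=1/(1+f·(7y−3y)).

1 1 4753/5000
2 2 4607/5000
3 3 8941/10000
4 4 1771/2000
5 5 8449/10000
6 6 8093/10000
7 7 7937/10000
8 8 1961/2500
f(3y,7y) = ((8941/10000)/(7937/10000) − 1)/(4) = 251/7937 ≈ 3.1624%

step 1 [1y] bond c/1=3/80: DF=(394499/400000 − 3/80·(0))/(1+3/80) = 4753/5000 ≈ 0.950600
step 2 [2y] bond c/1=1/25: DF=(24907/25000 − 1/25·(0.950600))/(1+1/25) = 4607/5000 ≈ 0.921400
step 3 [3y] zero: DF = P = 8941/10000 ≈ 0.894100
step 4 [4y] zero: DF = P = 1771/2000 ≈ 0.885500
step 5 [5y] swap r/1=1551/44965: DF=(1 − 1551/44965·(0.950600+0.921400+0.894100+0.885500))/(1+1551/44965) = 8449/10000 ≈ 0.844900
step 6 [6y] zero: DF = P = 8093/10000 ≈ 0.809300
step 7 [7y] bond c/1=29/400: DF=(988731/800000 − 29/400·(0.950600+0.921400+0.894100+0.885500+0.844900+0.809300))/(1+29/400) = 7937/10000 ≈ 0.793700
step 8 [8y] swap r/1=2156/68839: DF=(1 − 2156/68839·(0.950600+0.921400+0.894100+0.885500+0.844900+0.809300+0.793700))/(1+2156/68839) = 1961/2500 ≈ 0.784400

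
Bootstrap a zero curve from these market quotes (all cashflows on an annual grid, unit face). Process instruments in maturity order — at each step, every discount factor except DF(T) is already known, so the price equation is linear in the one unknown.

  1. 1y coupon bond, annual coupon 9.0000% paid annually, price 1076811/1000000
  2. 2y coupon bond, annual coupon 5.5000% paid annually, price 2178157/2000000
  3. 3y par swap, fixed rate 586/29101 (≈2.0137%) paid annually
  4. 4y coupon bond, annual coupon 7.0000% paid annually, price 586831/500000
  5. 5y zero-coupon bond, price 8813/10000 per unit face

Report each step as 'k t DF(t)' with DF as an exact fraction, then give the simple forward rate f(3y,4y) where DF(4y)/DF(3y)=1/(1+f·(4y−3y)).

1 1 9879/10000
2 2 613/625
3 3 4707/5000
4 4 1813/2000
5 5 8813/10000
f(3y,4y) = ((4707/5000)/(1813/2000) − 1)/(1) = 349/9065 ≈ 3.8500%

step 1 [1y] bond c/1=9/100: DF=(1076811/1000000 − 9/100·(0))/(1+9/100) = 9879/10000 ≈ 0.987900
step 2 [2y] bond c/1=11/200: DF=(2178157/2000000 − 11/200·(0.987900))/(1+11/200) = 613/625 ≈ 0.980800
step 3 [3y] swap r/1=586/29101: DF=(1 − 586/29101·(0.987900+0.980800))/(1+586/29101) = 4707/5000 ≈ 0.941400
step 4 [4y] bond c/1=7/100: DF=(586831/500000 − 7/100·(0.987900+0.980800+0.941400))/(1+7/100) = 1813/2000 ≈ 0.906500
step 5 [5y] zero: DF = P = 8813/10000 ≈ 0.881300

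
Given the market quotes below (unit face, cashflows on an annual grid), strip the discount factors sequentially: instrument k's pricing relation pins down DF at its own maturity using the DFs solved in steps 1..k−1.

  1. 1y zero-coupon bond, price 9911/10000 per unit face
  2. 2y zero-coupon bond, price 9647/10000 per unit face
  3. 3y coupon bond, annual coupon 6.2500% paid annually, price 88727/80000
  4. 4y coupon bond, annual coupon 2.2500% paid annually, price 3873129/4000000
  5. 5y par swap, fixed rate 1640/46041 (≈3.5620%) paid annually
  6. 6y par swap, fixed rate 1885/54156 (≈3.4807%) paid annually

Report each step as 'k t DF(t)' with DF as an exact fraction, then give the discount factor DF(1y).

1 1 9911/10000
2 2 9647/10000
3 3 1161/1250
4 4 1767/2000
5 5 209/250
6 6 1623/2000
DF(1y) = 9911/10000 ≈ 0.991100

step 1 [1y] zero: DF = P = 9911/10000 ≈ 0.991100
step 2 [2y] zero: DF = P = 9647/10000 ≈ 0.964700
step 3 [3y] bond c/1=1/16: DF=(88727/80000 − 1/16·(0.991100+0.964700))/(1+1/16) = 1161/1250 ≈ 0.928800
step 4 [4y] bond c/1=9/400: DF=(3873129/4000000 − 9/400·(0.991100+0.964700+0.928800))/(1+9/400) = 1767/2000 ≈ 0.883500
step 5 [5y] swap r/1=1640/46041: DF=(1 − 1640/46041·(0.991100+0.964700+0.928800+0.883500))/(1+1640/46041) = 209/250 ≈ 0.836000
step 6 [6y] swap r/1=1885/54156: DF=(1 − 1885/54156·(0.991100+0.964700+0.928800+0.883500+0.836000))/(1+1885/54156) = 1623/2000 ≈ 0.811500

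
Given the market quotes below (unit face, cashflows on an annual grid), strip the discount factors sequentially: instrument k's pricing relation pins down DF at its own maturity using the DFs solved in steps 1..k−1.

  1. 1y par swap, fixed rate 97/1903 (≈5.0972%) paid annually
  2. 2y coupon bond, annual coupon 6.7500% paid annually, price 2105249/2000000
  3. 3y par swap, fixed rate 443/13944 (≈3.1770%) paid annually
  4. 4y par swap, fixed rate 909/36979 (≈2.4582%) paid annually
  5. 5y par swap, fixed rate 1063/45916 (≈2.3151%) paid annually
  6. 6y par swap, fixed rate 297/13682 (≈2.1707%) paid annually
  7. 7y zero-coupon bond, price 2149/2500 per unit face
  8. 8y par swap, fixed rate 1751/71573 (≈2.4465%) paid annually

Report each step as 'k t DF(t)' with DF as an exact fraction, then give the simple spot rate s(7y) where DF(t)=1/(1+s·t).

1 1 1903/2000
2 2 9259/10000
3 3 4557/5000
4 4 9091/10000
5 5 8937/10000
6 6 2203/2500
7 7 2149/2500
8 8 8249/10000
s(7y) = (1/(2149/2500) − 1)/(7) = 351/15043 ≈ 2.3333%

step 1 [1y] swap r/1=97/1903: DF=(1 − 97/1903·(0))/(1+97/1903) = 1903/2000 ≈ 0.951500
step 2 [2y] bond c/1=27/400: DF=(2105249/2000000 − 27/400·(0.951500))/(1+27/400) = 9259/10000 ≈ 0.925900
step 3 [3y] swap r/1=443/13944: DF=(1 − 443/13944·(0.951500+0.925900))/(1+443/13944) = 4557/5000 ≈ 0.911400
step 4 [4y] swap r/1=909/36979: DF=(1 − 909/36979·(0.951500+0.925900+0.911400))/(1+909/36979) = 9091/10000 ≈ 0.909100
step 5 [5y] swap r/1=1063/45916: DF=(1 − 1063/45916·(0.951500+0.925900+0.911400+0.909100))/(1+1063/45916) = 8937/10000 ≈ 0.893700
step 6 [6y] swap r/1=297/13682: DF=(1 − 297/13682·(0.951500+0.925900+0.911400+0.909100+0.893700))/(1+297/13682) = 2203/2500 ≈ 0.881200
step 7 [7y] zero: DF = P = 2149/2500 ≈ 0.859600
step 8 [8y] swap r/1=1751/71573: DF=(1 − 1751/71573·(0.951500+0.925900+0.911400+0.909100+0.893700+0.881200+0.859600))/(1+1751/71573) = 8249/10000 ≈ 0.824900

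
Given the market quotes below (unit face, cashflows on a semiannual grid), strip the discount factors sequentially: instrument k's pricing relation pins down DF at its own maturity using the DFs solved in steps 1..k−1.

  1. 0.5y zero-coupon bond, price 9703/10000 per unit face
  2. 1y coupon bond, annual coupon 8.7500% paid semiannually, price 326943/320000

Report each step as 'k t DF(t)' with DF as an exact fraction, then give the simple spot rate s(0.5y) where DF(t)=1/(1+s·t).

step 1 [0.5y] zero: DF = P = 9703/10000 ≈ 0.970300
step 2 [1y] bond c/2=7/160: DF=(326943/320000 − 7/160·(0.970300))/(1+7/160) = 4691/5000 ≈ 0.938200

1 1/2 9703/10000
2 1 4691/5000
s(0.5y) = (1/(9703/10000) − 1)/(1/2) = 594/9703 ≈ 6.1218%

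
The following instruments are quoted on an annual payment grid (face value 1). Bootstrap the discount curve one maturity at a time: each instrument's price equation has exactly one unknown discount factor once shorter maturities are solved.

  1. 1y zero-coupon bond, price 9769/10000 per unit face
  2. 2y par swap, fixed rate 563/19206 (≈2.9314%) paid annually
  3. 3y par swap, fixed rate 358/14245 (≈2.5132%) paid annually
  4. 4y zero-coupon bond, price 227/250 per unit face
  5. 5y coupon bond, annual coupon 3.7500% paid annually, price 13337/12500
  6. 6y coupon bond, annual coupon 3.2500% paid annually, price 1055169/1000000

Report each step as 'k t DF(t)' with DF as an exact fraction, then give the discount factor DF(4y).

1 1 9769/10000
2 2 9437/10000
3 3 2321/2500
4 4 227/250
5 5 4463/5000
6 6 2189/2500
DF(4y) = 227/250 ≈ 0.908000

step 1 [1y] zero: DF = P = 9769/10000 ≈ 0.976900
step 2 [2y] swap r/1=563/19206: DF=(1 − 563/19206·(0.976900))/(1+563/19206) = 9437/10000 ≈ 0.943700
step 3 [3y] swap r/1=358/14245: DF=(1 − 358/14245·(0.976900+0.943700))/(1+358/14245) = 2321/2500 ≈ 0.928400
step 4 [4y] zero: DF = P = 227/250 ≈ 0.908000
step 5 [5y] bond c/1=3/80: DF=(13337/12500 − 3/80·(0.976900+0.943700+0.928400+0.908000))/(1+3/80) = 4463/5000 ≈ 0.892600
step 6 [6y] bond c/1=13/400: DF=(1055169/1000000 − 13/400·(0.976900+0.943700+0.928400+0.908000+0.892600))/(1+13/400) = 2189/2500 ≈ 0.875600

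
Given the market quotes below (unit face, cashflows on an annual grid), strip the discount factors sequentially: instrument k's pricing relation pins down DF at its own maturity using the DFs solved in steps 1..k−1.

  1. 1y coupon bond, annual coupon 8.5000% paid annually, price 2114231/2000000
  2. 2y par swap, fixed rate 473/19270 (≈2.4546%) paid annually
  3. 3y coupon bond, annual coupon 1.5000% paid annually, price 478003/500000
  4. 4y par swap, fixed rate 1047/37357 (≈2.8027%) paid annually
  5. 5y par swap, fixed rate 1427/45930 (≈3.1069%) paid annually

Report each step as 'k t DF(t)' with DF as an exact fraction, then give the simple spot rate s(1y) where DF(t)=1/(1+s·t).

step 1 [1y] bond c/1=17/200: DF=(2114231/2000000 − 17/200·(0))/(1+17/200) = 9743/10000 ≈ 0.974300
step 2 [2y] swap r/1=473/19270: DF=(1 − 473/19270·(0.974300))/(1+473/19270) = 9527/10000 ≈ 0.952700
step 3 [3y] bond c/1=3/200: DF=(478003/500000 − 3/200·(0.974300+0.952700))/(1+3/200) = 4567/5000 ≈ 0.913400
step 4 [4y] swap r/1=1047/37357: DF=(1 − 1047/37357·(0.974300+0.952700+0.913400))/(1+1047/37357) = 8953/10000 ≈ 0.895300
step 5 [5y] swap r/1=1427/45930: DF=(1 − 1427/45930·(0.974300+0.952700+0.913400+0.895300))/(1+1427/45930) = 8573/10000 ≈ 0.857300

1 1 9743/10000
2 2 9527/10000
3 3 4567/5000
4 4 8953/10000
5 5 8573/10000
s(1y) = (1/(9743/10000) − 1)/(1) = 257/9743 ≈ 2.6378%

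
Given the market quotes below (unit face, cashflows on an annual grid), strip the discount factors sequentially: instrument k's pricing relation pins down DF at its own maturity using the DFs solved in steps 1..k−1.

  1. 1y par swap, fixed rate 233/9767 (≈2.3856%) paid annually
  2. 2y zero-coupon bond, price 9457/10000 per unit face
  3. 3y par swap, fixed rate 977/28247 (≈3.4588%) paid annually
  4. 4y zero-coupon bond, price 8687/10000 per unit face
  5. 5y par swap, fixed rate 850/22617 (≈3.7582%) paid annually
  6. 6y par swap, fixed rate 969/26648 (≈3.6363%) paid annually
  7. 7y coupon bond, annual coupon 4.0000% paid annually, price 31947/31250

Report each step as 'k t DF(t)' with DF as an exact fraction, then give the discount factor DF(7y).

step 1 [1y] swap r/1=233/9767: DF=(1 − 233/9767·(0))/(1+233/9767) = 9767/10000 ≈ 0.976700
step 2 [2y] zero: DF = P = 9457/10000 ≈ 0.945700
step 3 [3y] swap r/1=977/28247: DF=(1 − 977/28247·(0.976700+0.945700))/(1+977/28247) = 9023/10000 ≈ 0.902300
step 4 [4y] zero: DF = P = 8687/10000 ≈ 0.868700
step 5 [5y] swap r/1=850/22617: DF=(1 − 850/22617·(0.976700+0.945700+0.902300+0.868700))/(1+850/22617) = 83/100 ≈ 0.830000
step 6 [6y] swap r/1=969/26648: DF=(1 − 969/26648·(0.976700+0.945700+0.902300+0.868700+0.830000))/(1+969/26648) = 4031/5000 ≈ 0.806200
step 7 [7y] bond c/1=1/25: DF=(31947/31250 − 1/25·(0.976700+0.945700+0.902300+0.868700+0.830000+0.806200))/(1+1/25) = 389/500 ≈ 0.778000

1 1 9767/10000
2 2 9457/10000
3 3 9023/10000
4 4 8687/10000
5 5 83/100
6 6 4031/5000
7 7 389/500
DF(7y) = 389/500 ≈ 0.778000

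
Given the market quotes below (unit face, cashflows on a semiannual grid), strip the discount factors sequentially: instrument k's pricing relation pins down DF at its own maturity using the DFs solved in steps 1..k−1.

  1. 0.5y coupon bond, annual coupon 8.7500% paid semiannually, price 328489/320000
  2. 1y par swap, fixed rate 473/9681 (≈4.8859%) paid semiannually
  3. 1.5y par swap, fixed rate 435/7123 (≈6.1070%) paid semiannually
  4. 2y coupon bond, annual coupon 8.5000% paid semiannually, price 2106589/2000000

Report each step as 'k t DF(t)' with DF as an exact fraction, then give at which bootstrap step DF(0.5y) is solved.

1 1/2 1967/2000
2 1 9527/10000
3 3/2 913/1000
4 2 4471/5000
DF(0.5y) is solved at step 1

step 1 [0.5y] bond c/2=7/160: DF=(328489/320000 − 7/160·(0))/(1+7/160) = 1967/2000 ≈ 0.983500
step 2 [1y] swap r/2=473/19362: DF=(1 − 473/19362·(0.983500))/(1+473/19362) = 9527/10000 ≈ 0.952700
step 3 [1.5y] swap r/2=435/14246: DF=(1 − 435/14246·(0.983500+0.952700))/(1+435/14246) = 913/1000 ≈ 0.913000
step 4 [2y] bond c/2=17/400: DF=(2106589/2000000 − 17/400·(0.983500+0.952700+0.913000))/(1+17/400) = 4471/5000 ≈ 0.894200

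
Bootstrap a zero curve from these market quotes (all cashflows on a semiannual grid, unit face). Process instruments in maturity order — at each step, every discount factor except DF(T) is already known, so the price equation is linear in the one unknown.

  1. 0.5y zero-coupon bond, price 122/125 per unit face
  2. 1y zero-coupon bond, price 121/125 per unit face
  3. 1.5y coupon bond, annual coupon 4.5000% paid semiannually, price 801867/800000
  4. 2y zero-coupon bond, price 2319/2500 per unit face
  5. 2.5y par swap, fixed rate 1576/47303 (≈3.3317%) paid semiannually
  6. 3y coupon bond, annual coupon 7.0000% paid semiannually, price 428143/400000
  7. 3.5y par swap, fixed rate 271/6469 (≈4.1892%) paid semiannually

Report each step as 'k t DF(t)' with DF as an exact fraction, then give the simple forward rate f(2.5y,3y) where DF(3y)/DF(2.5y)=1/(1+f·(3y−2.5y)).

1 1/2 122/125
2 1 121/125
3 3/2 15/16
4 2 2319/2500
5 5/2 2303/2500
6 3 4371/5000
7 7/2 1729/2000
f(2.5y,3y) = ((2303/2500)/(4371/5000) − 1)/(1/2) = 10/93 ≈ 10.7527%

step 1 [0.5y] zero: DF = P = 122/125 ≈ 0.976000
step 2 [1y] zero: DF = P = 121/125 ≈ 0.968000
step 3 [1.5y] bond c/2=9/400: DF=(801867/800000 − 9/400·(0.976000+0.968000))/(1+9/400) = 15/16 ≈ 0.937500
step 4 [2y] zero: DF = P = 2319/2500 ≈ 0.927600
step 5 [2.5y] swap r/2=788/47303: DF=(1 − 788/47303·(0.976000+0.968000+0.937500+0.927600))/(1+788/47303) = 2303/2500 ≈ 0.921200
step 6 [3y] bond c/2=7/200: DF=(428143/400000 − 7/200·(0.976000+0.968000+0.937500+0.927600+0.921200))/(1+7/200) = 4371/5000 ≈ 0.874200
step 7 [3.5y] swap r/2=271/12938: DF=(1 − 271/12938·(0.976000+0.968000+0.937500+0.927600+0.921200+0.874200))/(1+271/12938) = 1729/2000 ≈ 0.864500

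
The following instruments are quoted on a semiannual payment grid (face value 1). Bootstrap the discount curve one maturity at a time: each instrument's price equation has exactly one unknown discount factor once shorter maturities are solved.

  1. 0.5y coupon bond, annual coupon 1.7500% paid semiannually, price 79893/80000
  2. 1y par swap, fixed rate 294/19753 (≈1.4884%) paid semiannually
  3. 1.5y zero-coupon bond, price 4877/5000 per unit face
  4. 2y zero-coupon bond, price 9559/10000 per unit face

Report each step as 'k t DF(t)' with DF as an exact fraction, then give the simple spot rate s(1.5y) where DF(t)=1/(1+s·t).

step 1 [0.5y] bond c/2=7/800: DF=(79893/80000 − 7/800·(0))/(1+7/800) = 99/100 ≈ 0.990000
step 2 [1y] swap r/2=147/19753: DF=(1 − 147/19753·(0.990000))/(1+147/19753) = 9853/10000 ≈ 0.985300
step 3 [1.5y] zero: DF = P = 4877/5000 ≈ 0.975400
step 4 [2y] zero: DF = P = 9559/10000 ≈ 0.955900

1 1/2 99/100
2 1 9853/10000
3 3/2 4877/5000
4 2 9559/10000
s(1.5y) = (1/(4877/5000) − 1)/(3/2) = 82/4877 ≈ 1.6814%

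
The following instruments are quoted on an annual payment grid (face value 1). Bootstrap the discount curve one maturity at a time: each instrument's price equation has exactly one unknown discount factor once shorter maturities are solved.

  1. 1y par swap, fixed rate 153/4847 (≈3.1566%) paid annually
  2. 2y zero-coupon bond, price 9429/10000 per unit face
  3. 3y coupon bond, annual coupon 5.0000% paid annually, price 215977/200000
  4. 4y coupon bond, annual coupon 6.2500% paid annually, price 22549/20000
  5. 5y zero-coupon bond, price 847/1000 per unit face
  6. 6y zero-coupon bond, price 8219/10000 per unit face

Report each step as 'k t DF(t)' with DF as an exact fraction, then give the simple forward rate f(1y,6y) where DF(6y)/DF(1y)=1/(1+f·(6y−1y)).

1 1 4847/5000
2 2 9429/10000
3 3 4687/5000
4 4 1787/2000
5 5 847/1000
6 6 8219/10000
f(1y,6y) = ((4847/5000)/(8219/10000) − 1)/(5) = 295/8219 ≈ 3.5892%

step 1 [1y] swap r/1=153/4847: DF=(1 − 153/4847·(0))/(1+153/4847) = 4847/5000 ≈ 0.969400
step 2 [2y] zero: DF = P = 9429/10000 ≈ 0.942900
step 3 [3y] bond c/1=1/20: DF=(215977/200000 − 1/20·(0.969400+0.942900))/(1+1/20) = 4687/5000 ≈ 0.937400
step 4 [4y] bond c/1=1/16: DF=(22549/20000 − 1/16·(0.969400+0.942900+0.937400))/(1+1/16) = 1787/2000 ≈ 0.893500
step 5 [5y] zero: DF = P = 847/1000 ≈ 0.847000
step 6 [6y] zero: DF = P = 8219/10000 ≈ 0.821900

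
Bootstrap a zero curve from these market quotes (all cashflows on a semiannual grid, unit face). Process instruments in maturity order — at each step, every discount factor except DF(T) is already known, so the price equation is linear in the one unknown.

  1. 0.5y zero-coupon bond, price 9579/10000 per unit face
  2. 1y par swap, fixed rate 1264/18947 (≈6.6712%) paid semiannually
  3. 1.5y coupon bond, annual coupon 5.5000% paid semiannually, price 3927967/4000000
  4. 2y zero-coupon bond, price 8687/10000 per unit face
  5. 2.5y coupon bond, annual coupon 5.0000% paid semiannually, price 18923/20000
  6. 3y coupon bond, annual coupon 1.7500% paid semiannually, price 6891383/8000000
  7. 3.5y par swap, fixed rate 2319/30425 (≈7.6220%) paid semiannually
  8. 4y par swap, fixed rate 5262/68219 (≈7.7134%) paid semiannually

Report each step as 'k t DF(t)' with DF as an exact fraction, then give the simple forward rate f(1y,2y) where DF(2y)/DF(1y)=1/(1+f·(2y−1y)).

1 1/2 9579/10000
2 1 1171/1250
3 3/2 181/200
4 2 8687/10000
5 5/2 521/625
6 3 8149/10000
7 7/2 7681/10000
8 4 7369/10000
f(1y,2y) = ((1171/1250)/(8687/10000) − 1)/(1) = 681/8687 ≈ 7.8393%

step 1 [0.5y] zero: DF = P = 9579/10000 ≈ 0.957900
step 2 [1y] swap r/2=632/18947: DF=(1 − 632/18947·(0.957900))/(1+632/18947) = 1171/1250 ≈ 0.936800
step 3 [1.5y] bond c/2=11/400: DF=(3927967/4000000 − 11/400·(0.957900+0.936800))/(1+11/400) = 181/200 ≈ 0.905000
step 4 [2y] zero: DF = P = 8687/10000 ≈ 0.868700
step 5 [2.5y] bond c/2=1/40: DF=(18923/20000 − 1/40·(0.957900+0.936800+0.905000+0.868700))/(1+1/40) = 521/625 ≈ 0.833600
step 6 [3y] bond c/2=7/800: DF=(6891383/8000000 − 7/800·(0.957900+0.936800+0.905000+0.868700+0.833600))/(1+7/800) = 8149/10000 ≈ 0.814900
step 7 [3.5y] swap r/2=2319/60850: DF=(1 − 2319/60850·(0.957900+0.936800+0.905000+0.868700+0.833600+0.814900))/(1+2319/60850) = 7681/10000 ≈ 0.768100
step 8 [4y] swap r/2=2631/68219: DF=(1 − 2631/68219·(0.957900+0.936800+0.905000+0.868700+0.833600+0.814900+0.768100))/(1+2631/68219) = 7369/10000 ≈ 0.736900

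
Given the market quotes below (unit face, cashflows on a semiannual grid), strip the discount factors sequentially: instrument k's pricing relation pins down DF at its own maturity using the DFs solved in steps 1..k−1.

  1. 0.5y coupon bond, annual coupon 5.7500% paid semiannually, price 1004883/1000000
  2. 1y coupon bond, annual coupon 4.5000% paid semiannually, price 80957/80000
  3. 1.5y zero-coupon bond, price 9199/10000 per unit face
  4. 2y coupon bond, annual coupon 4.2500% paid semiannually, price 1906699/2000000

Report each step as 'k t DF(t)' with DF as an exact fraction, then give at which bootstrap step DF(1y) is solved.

1 1/2 1221/1250
2 1 4841/5000
3 3/2 9199/10000
4 2 8739/10000
DF(1y) is solved at step 2

step 1 [0.5y] bond c/2=23/800: DF=(1004883/1000000 − 23/800·(0))/(1+23/800) = 1221/1250 ≈ 0.976800
step 2 [1y] bond c/2=9/400: DF=(80957/80000 − 9/400·(0.976800))/(1+9/400) = 4841/5000 ≈ 0.968200
step 3 [1.5y] zero: DF = P = 9199/10000 ≈ 0.919900
step 4 [2y] bond c/2=17/800: DF=(1906699/2000000 − 17/800·(0.976800+0.968200+0.919900))/(1+17/800) = 8739/10000 ≈ 0.873900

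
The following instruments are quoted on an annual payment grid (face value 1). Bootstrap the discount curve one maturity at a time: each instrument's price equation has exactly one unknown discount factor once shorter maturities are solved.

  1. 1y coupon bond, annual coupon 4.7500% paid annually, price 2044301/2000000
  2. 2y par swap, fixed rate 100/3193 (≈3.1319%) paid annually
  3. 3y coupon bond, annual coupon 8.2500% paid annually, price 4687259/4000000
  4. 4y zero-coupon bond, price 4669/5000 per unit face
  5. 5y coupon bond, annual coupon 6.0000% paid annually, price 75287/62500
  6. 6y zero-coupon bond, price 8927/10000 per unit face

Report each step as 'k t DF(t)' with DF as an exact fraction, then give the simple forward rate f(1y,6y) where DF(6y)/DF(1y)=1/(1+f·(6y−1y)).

1 1 4879/5000
2 2 47/50
3 3 1873/2000
4 4 4669/5000
5 5 9221/10000
6 6 8927/10000
f(1y,6y) = ((4879/5000)/(8927/10000) − 1)/(5) = 831/44635 ≈ 1.8618%

step 1 [1y] bond c/1=19/400: DF=(2044301/2000000 − 19/400·(0))/(1+19/400) = 4879/5000 ≈ 0.975800
step 2 [2y] swap r/1=100/3193: DF=(1 − 100/3193·(0.975800))/(1+100/3193) = 47/50 ≈ 0.940000
step 3 [3y] bond c/1=33/400: DF=(4687259/4000000 − 33/400·(0.975800+0.940000))/(1+33/400) = 1873/2000 ≈ 0.936500
step 4 [4y] zero: DF = P = 4669/5000 ≈ 0.933800
step 5 [5y] bond c/1=3/50: DF=(75287/62500 − 3/50·(0.975800+0.940000+0.936500+0.933800))/(1+3/50) = 9221/10000 ≈ 0.922100
step 6 [6y] zero: DF = P = 8927/10000 ≈ 0.892700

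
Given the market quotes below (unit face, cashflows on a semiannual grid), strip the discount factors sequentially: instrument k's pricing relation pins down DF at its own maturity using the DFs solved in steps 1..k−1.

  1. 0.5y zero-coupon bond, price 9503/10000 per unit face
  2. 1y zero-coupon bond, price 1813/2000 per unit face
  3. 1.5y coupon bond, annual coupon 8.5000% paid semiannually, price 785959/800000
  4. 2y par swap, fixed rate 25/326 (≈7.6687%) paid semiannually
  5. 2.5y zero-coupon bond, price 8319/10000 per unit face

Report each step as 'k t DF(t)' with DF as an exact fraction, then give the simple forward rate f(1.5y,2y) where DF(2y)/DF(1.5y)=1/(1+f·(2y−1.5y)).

step 1 [0.5y] zero: DF = P = 9503/10000 ≈ 0.950300
step 2 [1y] zero: DF = P = 1813/2000 ≈ 0.906500
step 3 [1.5y] bond c/2=17/400: DF=(785959/800000 − 17/400·(0.950300+0.906500))/(1+17/400) = 8667/10000 ≈ 0.866700
step 4 [2y] swap r/2=25/652: DF=(1 − 25/652·(0.950300+0.906500+0.866700))/(1+25/652) = 69/80 ≈ 0.862500
step 5 [2.5y] zero: DF = P = 8319/10000 ≈ 0.831900

1 1/2 9503/10000
2 1 1813/2000
3 3/2 8667/10000
4 2 69/80
5 5/2 8319/10000
f(1.5y,2y) = ((8667/10000)/(69/80) − 1)/(1/2) = 28/2875 ≈ 0.9739%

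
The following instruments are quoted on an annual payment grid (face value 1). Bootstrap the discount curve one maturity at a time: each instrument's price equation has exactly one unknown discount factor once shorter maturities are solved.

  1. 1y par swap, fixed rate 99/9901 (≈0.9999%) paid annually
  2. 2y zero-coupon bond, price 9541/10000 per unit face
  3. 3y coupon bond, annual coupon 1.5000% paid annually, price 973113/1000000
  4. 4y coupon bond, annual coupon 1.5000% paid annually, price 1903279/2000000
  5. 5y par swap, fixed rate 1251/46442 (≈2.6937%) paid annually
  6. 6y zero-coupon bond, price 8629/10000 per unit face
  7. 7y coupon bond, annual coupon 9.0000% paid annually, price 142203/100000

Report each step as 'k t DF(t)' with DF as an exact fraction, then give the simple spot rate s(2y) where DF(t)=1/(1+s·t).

step 1 [1y] swap r/1=99/9901: DF=(1 − 99/9901·(0))/(1+99/9901) = 9901/10000 ≈ 0.990100
step 2 [2y] zero: DF = P = 9541/10000 ≈ 0.954100
step 3 [3y] bond c/1=3/200: DF=(973113/1000000 − 3/200·(0.990100+0.954100))/(1+3/200) = 93/100 ≈ 0.930000
step 4 [4y] bond c/1=3/200: DF=(1903279/2000000 − 3/200·(0.990100+0.954100+0.930000))/(1+3/200) = 8951/10000 ≈ 0.895100
step 5 [5y] swap r/1=1251/46442: DF=(1 − 1251/46442·(0.990100+0.954100+0.930000+0.895100))/(1+1251/46442) = 8749/10000 ≈ 0.874900
step 6 [6y] zero: DF = P = 8629/10000 ≈ 0.862900
step 7 [7y] bond c/1=9/100: DF=(142203/100000 − 9/100·(0.990100+0.954100+0.930000+0.895100+0.874900+0.862900))/(1+9/100) = 8499/10000 ≈ 0.849900

1 1 9901/10000
2 2 9541/10000
3 3 93/100
4 4 8951/10000
5 5 8749/10000
6 6 8629/10000
7 7 8499/10000
s(2y) = (1/(9541/10000) − 1)/(2) = 459/19082 ≈ 2.4054%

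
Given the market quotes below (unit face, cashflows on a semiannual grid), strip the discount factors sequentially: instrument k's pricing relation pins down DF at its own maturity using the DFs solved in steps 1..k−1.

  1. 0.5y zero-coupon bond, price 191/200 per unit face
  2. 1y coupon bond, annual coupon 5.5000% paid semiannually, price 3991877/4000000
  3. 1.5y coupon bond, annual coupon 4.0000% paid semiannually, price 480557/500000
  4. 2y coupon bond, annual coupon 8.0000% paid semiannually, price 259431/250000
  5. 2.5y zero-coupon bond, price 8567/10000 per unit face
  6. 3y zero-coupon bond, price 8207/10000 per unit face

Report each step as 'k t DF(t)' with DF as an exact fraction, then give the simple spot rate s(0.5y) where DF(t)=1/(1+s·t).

1 1/2 191/200
2 1 9457/10000
3 3/2 181/200
4 2 8899/10000
5 5/2 8567/10000
6 3 8207/10000
s(0.5y) = (1/(191/200) − 1)/(1/2) = 18/191 ≈ 9.4241%

step 1 [0.5y] zero: DF = P = 191/200 ≈ 0.955000
step 2 [1y] bond c/2=11/400: DF=(3991877/4000000 − 11/400·(0.955000))/(1+11/400) = 9457/10000 ≈ 0.945700
step 3 [1.5y] bond c/2=1/50: DF=(480557/500000 − 1/50·(0.955000+0.945700))/(1+1/50) = 181/200 ≈ 0.905000
step 4 [2y] bond c/2=1/25: DF=(259431/250000 − 1/25·(0.955000+0.945700+0.905000))/(1+1/25) = 8899/10000 ≈ 0.889900
step 5 [2.5y] zero: DF = P = 8567/10000 ≈ 0.856700
step 6 [3y] zero: DF = P = 8207/10000 ≈ 0.820700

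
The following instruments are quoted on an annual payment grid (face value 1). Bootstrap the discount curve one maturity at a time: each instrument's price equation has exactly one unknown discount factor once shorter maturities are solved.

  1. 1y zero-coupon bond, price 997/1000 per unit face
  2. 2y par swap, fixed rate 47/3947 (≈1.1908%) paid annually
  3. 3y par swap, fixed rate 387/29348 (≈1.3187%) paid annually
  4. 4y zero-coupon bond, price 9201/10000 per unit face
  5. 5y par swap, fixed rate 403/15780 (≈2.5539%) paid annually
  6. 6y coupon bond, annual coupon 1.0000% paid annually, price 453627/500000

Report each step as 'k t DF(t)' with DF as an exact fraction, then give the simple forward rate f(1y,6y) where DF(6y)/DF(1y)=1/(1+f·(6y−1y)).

1 1 997/1000
2 2 1953/2000
3 3 9613/10000
4 4 9201/10000
5 5 8791/10000
6 6 4257/5000
f(1y,6y) = ((997/1000)/(4257/5000) − 1)/(5) = 728/21285 ≈ 3.4202%

step 1 [1y] zero: DF = P = 997/1000 ≈ 0.997000
step 2 [2y] swap r/1=47/3947: DF=(1 − 47/3947·(0.997000))/(1+47/3947) = 1953/2000 ≈ 0.976500
step 3 [3y] swap r/1=387/29348: DF=(1 − 387/29348·(0.997000+0.976500))/(1+387/29348) = 9613/10000 ≈ 0.961300
step 4 [4y] zero: DF = P = 9201/10000 ≈ 0.920100
step 5 [5y] swap r/1=403/15780: DF=(1 − 403/15780·(0.997000+0.976500+0.961300+0.920100))/(1+403/15780) = 8791/10000 ≈ 0.879100
step 6 [6y] bond c/1=1/100: DF=(453627/500000 − 1/100·(0.997000+0.976500+0.961300+0.920100+0.879100))/(1+1/100) = 4257/5000 ≈ 0.851400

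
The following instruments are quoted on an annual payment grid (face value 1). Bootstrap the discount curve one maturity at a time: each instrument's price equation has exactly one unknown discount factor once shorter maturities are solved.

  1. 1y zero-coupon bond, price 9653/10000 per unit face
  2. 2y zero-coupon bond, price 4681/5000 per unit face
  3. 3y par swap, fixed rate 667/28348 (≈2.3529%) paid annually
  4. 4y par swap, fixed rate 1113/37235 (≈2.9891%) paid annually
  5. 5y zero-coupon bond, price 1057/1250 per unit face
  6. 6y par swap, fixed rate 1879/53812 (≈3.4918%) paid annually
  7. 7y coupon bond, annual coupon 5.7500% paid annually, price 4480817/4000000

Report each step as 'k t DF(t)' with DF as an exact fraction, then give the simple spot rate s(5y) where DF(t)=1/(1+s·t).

step 1 [1y] zero: DF = P = 9653/10000 ≈ 0.965300
step 2 [2y] zero: DF = P = 4681/5000 ≈ 0.936200
step 3 [3y] swap r/1=667/28348: DF=(1 − 667/28348·(0.965300+0.936200))/(1+667/28348) = 9333/10000 ≈ 0.933300
step 4 [4y] swap r/1=1113/37235: DF=(1 − 1113/37235·(0.965300+0.936200+0.933300))/(1+1113/37235) = 8887/10000 ≈ 0.888700
step 5 [5y] zero: DF = P = 1057/1250 ≈ 0.845600
step 6 [6y] swap r/1=1879/53812: DF=(1 − 1879/53812·(0.965300+0.936200+0.933300+0.888700+0.845600))/(1+1879/53812) = 8121/10000 ≈ 0.812100
step 7 [7y] bond c/1=23/400: DF=(4480817/4000000 − 23/400·(0.965300+0.936200+0.933300+0.888700+0.845600+0.812100))/(1+23/400) = 7667/10000 ≈ 0.766700

1 1 9653/10000
2 2 4681/5000
3 3 9333/10000
4 4 8887/10000
5 5 1057/1250
6 6 8121/10000
7 7 7667/10000
s(5y) = (1/(1057/1250) − 1)/(5) = 193/5285 ≈ 3.6518%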